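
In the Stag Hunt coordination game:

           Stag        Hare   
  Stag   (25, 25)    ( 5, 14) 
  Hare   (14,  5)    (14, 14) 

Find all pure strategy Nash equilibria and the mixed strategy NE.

Pure NE: (Stag, Stag) and (Hare, Hare); Mixed NE: p = 0.45, q = 0.45

Work:
Check pure NE:
(Stag, Stag): (25, 25) - no unilateral deviation beneficial
(Hare, Hare): (14, 14) - no unilateral deviation beneficial
Mixed NE: P1 plays Stag with p = 0.45, P2 plays Stag with q = 0.45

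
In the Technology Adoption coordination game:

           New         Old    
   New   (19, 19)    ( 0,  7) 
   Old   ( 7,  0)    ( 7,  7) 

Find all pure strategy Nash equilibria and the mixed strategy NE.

Pure NE: (New, New) and (Old, Old); Mixed NE: p = 0.3684, q = 0.3684

Work:
Check pure NE:
(New, New): (19, 19) - no unilateral deviation beneficial
(Old, Old): (7, 7) - no unilateral deviation beneficial
Mixed NE: P1 plays New with p = 0.3684, P2 plays New with q = 0.3684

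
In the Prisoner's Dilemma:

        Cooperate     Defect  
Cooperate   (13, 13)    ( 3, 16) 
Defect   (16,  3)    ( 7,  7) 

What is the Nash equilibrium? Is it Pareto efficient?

(Defect, Defect) is NE; not Pareto efficient

Work:
Defect dominates Cooperate for both players:
If P2 cooperates: Defect (16) > Cooperate (13)
If P2 defects: Defect (7) > Cooperate (3)
NE: (Defect, Defect) with payoff (7, 7)
But (Cooperate, Cooperate) = (13, 13) Pareto dominates (7, 7)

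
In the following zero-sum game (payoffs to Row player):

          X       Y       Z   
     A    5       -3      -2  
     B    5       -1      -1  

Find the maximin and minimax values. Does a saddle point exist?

Maximin = -1, Minimax = -1, Saddle: True

Work:
Row minimums: [-3, -1] → maximin = -1
Column maximums: [5, -1, -1] → minimax = -1
Saddle point exists! Game value = -1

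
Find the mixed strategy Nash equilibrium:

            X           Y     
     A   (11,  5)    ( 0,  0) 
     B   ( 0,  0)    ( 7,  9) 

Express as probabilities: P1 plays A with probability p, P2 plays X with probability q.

p = 0.6429, q = 0.3889

Work:
Find probabilities that make opponent indifferent:
P2 chooses q to make P1 indifferent between A and B
P1 chooses p to make P2 indifferent between X and Y
Mixed NE: P1 plays (A: 0.6429, B: 0.3571), P2 plays (X: 0.3889, Y: 0.6111)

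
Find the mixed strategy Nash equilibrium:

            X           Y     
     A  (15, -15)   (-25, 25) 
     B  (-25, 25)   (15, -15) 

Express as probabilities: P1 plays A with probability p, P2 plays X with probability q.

p = 0.5, q = 0.5

Work:
Find probabilities that make opponent indifferent:
P2 chooses q to make P1 indifferent between A and B
P1 chooses p to make P2 indifferent between X and Y
Mixed NE: P1 plays (A: 0.5, B: 0.5), P2 plays (X: 0.5, Y: 0.5)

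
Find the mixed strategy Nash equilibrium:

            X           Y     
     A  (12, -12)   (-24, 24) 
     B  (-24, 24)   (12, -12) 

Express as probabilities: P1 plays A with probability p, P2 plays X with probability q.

p = 0.5, q = 0.5

Work:
Find probabilities that make opponent indifferent:
P2 chooses q to make P1 indifferent between A and B
P1 chooses p to make P2 indifferent between X and Y
Mixed NE: P1 plays (A: 0.5, B: 0.5), P2 plays (X: 0.5, Y: 0.5)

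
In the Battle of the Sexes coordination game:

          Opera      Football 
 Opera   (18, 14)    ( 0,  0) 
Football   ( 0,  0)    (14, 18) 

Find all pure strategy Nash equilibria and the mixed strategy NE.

Pure NE: (Opera, Opera) and (Football, Football); Mixed NE: p = 0.5625, q = 0.4375

Work:
Check pure NE:
(Opera, Opera): (18, 14) - no unilateral deviation beneficial
(Football, Football): (14, 18) - no unilateral deviation beneficial
Mixed NE: P1 plays Opera with p = 0.5625, P2 plays Opera with q = 0.4375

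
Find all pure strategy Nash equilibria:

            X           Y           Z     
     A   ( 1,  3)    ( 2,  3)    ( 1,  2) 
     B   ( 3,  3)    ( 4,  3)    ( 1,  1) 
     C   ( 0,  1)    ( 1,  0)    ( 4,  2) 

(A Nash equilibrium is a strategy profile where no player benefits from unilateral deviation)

Nash equilibrium: (B, X), (B, Y), (C, Z)

Work:
Best responses:
  P1 vs X: payoffs [1, 3, 0] → best response B (payoff 3)
  P1 vs Y: payoffs [2, 4, 1] → best response B (payoff 4)
  P1 vs Z: payoffs [1, 1, 4] → best response C (payoff 4)
  P2 vs A: payoffs [3, 3, 2] → best response X/Y (payoff 3)
  P2 vs B: payoffs [3, 3, 1] → best response X/Y (payoff 3)
  P2 vs C: payoffs [1, 0, 2] → best response Z (payoff 2)
Mutual best responses: (B,X), (B,Y), (C,Z) → Nash equilibria.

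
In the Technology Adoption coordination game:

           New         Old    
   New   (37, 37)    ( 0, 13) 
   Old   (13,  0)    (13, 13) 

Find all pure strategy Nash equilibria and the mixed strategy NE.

Pure NE: (New, New) and (Old, Old); Mixed NE: p = 0.3514, q = 0.3514

Work:
Check pure NE:
(New, New): (37, 37) - no unilateral deviation beneficial
(Old, Old): (13, 13) - no unilateral deviation beneficial
Mixed NE: P1 plays New with p = 0.3514, P2 plays New with q = 0.3514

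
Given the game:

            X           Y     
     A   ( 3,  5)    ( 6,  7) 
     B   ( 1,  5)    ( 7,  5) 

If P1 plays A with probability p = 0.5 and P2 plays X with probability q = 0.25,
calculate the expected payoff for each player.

E[P1] = 5.375, E[P2] = 5.75

Work:
E[P1] = p·q·π₁(A,X) + p·(1-q)·π₁(A,Y) + (1-p)·q·π₁(B,X) + (1-p)·(1-q)·π₁(B,Y)
= 0.5·0.25·3 + 0.5·0.75·6 + 0.5·0.25·1 + 0.5·0.75·7
= 5.375

E[P2] = 5.75 (similar calculation)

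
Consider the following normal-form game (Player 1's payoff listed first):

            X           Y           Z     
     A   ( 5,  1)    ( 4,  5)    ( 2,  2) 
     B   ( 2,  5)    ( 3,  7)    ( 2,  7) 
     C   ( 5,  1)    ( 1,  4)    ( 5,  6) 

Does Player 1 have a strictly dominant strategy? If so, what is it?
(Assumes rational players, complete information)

No strictly dominant strategy exists for Player 1

Work:
A strategy strictly dominates another if it gives a strictly higher payoff against every opponent action. Compare each pair of P1's strategies column-by-column:
  A vs B: [5 vs 2, 4 vs 3, 2 vs 2] → A does not strictly dominate B (column Z: 2 ≤ 2)
  A vs C: [5 vs 5, 4 vs 1, 2 vs 5] → A does not strictly dominate C (column X: 5 ≤ 5)
  B vs A: [2 vs 5, 3 vs 4, 2 vs 2] → B does not strictly dominate A (column X: 2 ≤ 5)
  B vs C: [2 vs 5, 3 vs 1, 2 vs 5] → B does not strictly dominate C (column X: 2 ≤ 5)
  C vs A: [5 vs 5, 1 vs 4, 5 vs 2] → C does not strictly dominate A (column X: 5 ≤ 5)
  C vs B: [5 vs 2, 1 vs 3, 5 vs 2] → C does not strictly dominate B (column Y: 1 ≤ 3)
No single strategy strictly dominates all others → no strictly dominant strategy.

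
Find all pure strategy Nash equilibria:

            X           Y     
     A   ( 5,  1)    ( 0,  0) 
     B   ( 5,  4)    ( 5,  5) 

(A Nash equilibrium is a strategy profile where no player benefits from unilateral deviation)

Nash equilibrium: (A, X), (B, Y)

Work:
Best responses:
  P1 vs X: payoffs [5, 5] → best response A/B (payoff 5)
  P1 vs Y: payoffs [0, 5] → best response B (payoff 5)
  P2 vs A: payoffs [1, 0] → best response X (payoff 1)
  P2 vs B: payoffs [4, 5] → best response Y (payoff 5)
Mutual best responses: (A,X), (B,Y) → Nash equilibria.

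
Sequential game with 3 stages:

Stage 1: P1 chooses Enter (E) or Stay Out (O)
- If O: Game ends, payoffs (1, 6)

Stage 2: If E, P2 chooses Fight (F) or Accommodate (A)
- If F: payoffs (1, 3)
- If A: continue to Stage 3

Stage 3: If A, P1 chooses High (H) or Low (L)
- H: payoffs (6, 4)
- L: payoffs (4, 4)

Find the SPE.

SPE: (E, A, H); Outcome (6, 4)

Work:
Stage 3: P1 chooses H (6 vs 4)
Stage 2: P2: F->3, A->4 (anticipating H). Choose A
Stage 1: P1: O->1, E->6 (anticipating A, H). Choose E
SPE path: E -> A -> H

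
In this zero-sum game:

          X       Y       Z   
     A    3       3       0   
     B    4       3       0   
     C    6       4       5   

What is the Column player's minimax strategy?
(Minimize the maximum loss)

Column should play Y, value = 4

Work:
Column player minimizes Row's maximum payoff:
Column X: max payoff to Row = 6
Column Y: max payoff to Row = 4
Column Z: max payoff to Row = 5
Minimum is 4, achieved by column Y.
Minimax strategy: Y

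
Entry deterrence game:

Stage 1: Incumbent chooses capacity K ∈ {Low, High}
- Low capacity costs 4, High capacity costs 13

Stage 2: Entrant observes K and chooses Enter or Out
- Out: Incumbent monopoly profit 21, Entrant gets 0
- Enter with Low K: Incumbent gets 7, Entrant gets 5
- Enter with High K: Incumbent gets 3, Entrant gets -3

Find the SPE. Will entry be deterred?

SPE: (High, Enter|Low, Out|High); Entry deterred. Incumbent net profit = 8

Work:
After Low K: Entrant enters (5 > 0)
After High K: Entrant stays out (-3 < 0)
Incumbent: Low → 7−4=3, High → 21−13=8
Incumbent chooses High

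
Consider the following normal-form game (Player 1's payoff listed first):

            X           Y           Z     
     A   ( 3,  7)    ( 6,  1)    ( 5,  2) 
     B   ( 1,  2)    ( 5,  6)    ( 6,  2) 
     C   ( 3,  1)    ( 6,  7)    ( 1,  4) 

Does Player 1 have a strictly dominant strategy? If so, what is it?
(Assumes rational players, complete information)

No strictly dominant strategy exists for Player 1

Work:
A strategy strictly dominates another if it gives a strictly higher payoff against every opponent action. Compare each pair of P1's strategies column-by-column:
  A vs B: [3 vs 1, 6 vs 5, 5 vs 6] → A does not strictly dominate B (column Z: 5 ≤ 6)
  A vs C: [3 vs 3, 6 vs 6, 5 vs 1] → A does not strictly dominate C (column X: 3 ≤ 3)
  B vs A: [1 vs 3, 5 vs 6, 6 vs 5] → B does not strictly dominate A (column X: 1 ≤ 3)
  B vs C: [1 vs 3, 5 vs 6, 6 vs 1] → B does not strictly dominate C (column X: 1 ≤ 3)
  C vs A: [3 vs 3, 6 vs 6, 1 vs 5] → C does not strictly dominate A (column X: 3 ≤ 3)
  C vs B: [3 vs 1, 6 vs 5, 1 vs 6] → C does not strictly dominate B (column Z: 1 ≤ 6)
No single strategy strictly dominates all others → no strictly dominant strategy.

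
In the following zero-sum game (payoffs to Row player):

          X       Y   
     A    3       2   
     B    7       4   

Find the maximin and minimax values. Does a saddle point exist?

Maximin = 4, Minimax = 4, Saddle: True

Work:
Row minimums: [2, 4] → maximin = 4
Column maximums: [7, 4] → minimax = 4
Saddle point exists! Game value = 4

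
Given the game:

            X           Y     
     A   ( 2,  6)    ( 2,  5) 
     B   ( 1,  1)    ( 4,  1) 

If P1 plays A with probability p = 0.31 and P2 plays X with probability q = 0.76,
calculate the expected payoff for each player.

E[P1] = 1.8068, E[P2] = 2.4756

Work:
E[P1] = p·q·π₁(A,X) + p·(1-q)·π₁(A,Y) + (1-p)·q·π₁(B,X) + (1-p)·(1-q)·π₁(B,Y)
= 0.31·0.76·2 + 0.31·0.24·2 + 0.69·0.76·1 + 0.69·0.24·4
= 1.8068

E[P2] = 2.4756 (similar calculation)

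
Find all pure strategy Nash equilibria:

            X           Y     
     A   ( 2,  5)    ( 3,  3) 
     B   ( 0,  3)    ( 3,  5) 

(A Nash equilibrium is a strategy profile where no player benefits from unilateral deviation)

Nash equilibrium: (A, X), (B, Y)

Work:
Best responses:
  P1 vs X: payoffs [2, 0] → best response A (payoff 2)
  P1 vs Y: payoffs [3, 3] → best response A/B (payoff 3)
  P2 vs A: payoffs [5, 3] → best response X (payoff 5)
  P2 vs B: payoffs [3, 5] → best response Y (payoff 5)
Mutual best responses: (A,X), (B,Y) → Nash equilibria.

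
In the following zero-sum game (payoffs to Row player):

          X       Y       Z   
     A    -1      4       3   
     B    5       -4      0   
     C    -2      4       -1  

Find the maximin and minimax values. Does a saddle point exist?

Maximin = -1, Minimax = 3, Saddle: False

Work:
Row minimums: [-1, -4, -2] → maximin = -1
Column maximums: [5, 4, 3] → minimax = 3
No saddle point (maximin ≠ minimax). Mixed strategy needed.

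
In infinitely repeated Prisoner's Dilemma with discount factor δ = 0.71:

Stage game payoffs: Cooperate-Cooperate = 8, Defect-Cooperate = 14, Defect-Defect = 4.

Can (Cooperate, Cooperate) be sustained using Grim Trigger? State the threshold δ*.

δ* = 0.6; since δ = 0.71 ≥ 0.6, cooperation can be sustained

Work:
For Grim Trigger:
Cooperate forever: 8/(1-δ)
Defect then punished: 14 + 4·δ/(1-δ)
Need: 8/(1-δ) ≥ 14 + 4·δ/(1-δ)
Solving: δ ≥ (T-R)/(T-P) = (14-8)/(14-4) = 0.6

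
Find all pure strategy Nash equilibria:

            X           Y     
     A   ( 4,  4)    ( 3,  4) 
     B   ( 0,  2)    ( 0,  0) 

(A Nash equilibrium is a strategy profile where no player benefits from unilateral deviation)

Nash equilibrium: (A, X), (A, Y)

Work:
Best responses:
  P1 vs X: payoffs [4, 0] → best response A (payoff 4)
  P1 vs Y: payoffs [3, 0] → best response A (payoff 3)
  P2 vs A: payoffs [4, 4] → best response X/Y (payoff 4)
  P2 vs B: payoffs [2, 0] → best response X (payoff 2)
Mutual best responses: (A,X), (A,Y) → Nash equilibria.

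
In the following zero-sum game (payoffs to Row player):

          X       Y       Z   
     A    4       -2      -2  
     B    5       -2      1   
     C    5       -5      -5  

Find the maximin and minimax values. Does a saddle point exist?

Maximin = -2, Minimax = -2, Saddle: True

Work:
Row minimums: [-2, -2, -5] → maximin = -2
Column maximums: [5, -2, 1] → minimax = -2
Saddle point exists! Game value = -2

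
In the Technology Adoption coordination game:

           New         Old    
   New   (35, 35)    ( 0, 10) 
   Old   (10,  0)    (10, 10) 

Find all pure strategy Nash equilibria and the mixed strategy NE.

Pure NE: (New, New) and (Old, Old); Mixed NE: p = 0.2857, q = 0.2857

Work:
Check pure NE:
(New, New): (35, 35) - no unilateral deviation beneficial
(Old, Old): (10, 10) - no unilateral deviation beneficial
Mixed NE: P1 plays New with p = 0.2857, P2 plays New with q = 0.2857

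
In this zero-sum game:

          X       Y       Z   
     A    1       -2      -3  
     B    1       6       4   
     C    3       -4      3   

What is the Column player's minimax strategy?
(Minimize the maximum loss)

Column should play X, value = 3

Work:
Column player minimizes Row's maximum payoff:
Column X: max payoff to Row = 3
Column Y: max payoff to Row = 6
Column Z: max payoff to Row = 4
Minimum is 3, achieved by column X.
Minimax strategy: X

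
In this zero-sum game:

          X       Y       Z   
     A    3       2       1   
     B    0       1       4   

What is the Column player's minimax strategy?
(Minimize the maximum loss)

Column should play Y, value = 2

Work:
Column player minimizes Row's maximum payoff:
Column X: max payoff to Row = 3
Column Y: max payoff to Row = 2
Column Z: max payoff to Row = 4
Minimum is 2, achieved by column Y.
Minimax strategy: Y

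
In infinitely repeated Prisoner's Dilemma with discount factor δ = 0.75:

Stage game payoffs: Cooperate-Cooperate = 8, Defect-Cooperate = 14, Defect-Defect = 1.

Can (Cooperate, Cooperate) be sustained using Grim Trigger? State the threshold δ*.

δ* = 0.4615; since δ = 0.75 ≥ 0.4615, cooperation can be sustained

Work:
For Grim Trigger:
Cooperate forever: 8/(1-δ)
Defect then punished: 14 + 1·δ/(1-δ)
Need: 8/(1-δ) ≥ 14 + 1·δ/(1-δ)
Solving: δ ≥ (T-R)/(T-P) = (14-8)/(14-1) = 0.4615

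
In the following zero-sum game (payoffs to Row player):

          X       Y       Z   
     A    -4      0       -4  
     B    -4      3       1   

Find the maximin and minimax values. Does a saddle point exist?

Maximin = -4, Minimax = -4, Saddle: True

Work:
Row minimums: [-4, -4] → maximin = -4
Column maximums: [-4, 3, 1] → minimax = -4
Saddle point exists! Game value = -4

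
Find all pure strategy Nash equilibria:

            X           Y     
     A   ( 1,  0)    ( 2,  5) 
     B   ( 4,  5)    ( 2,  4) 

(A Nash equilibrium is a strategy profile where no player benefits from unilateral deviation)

Nash equilibrium: (A, Y), (B, X)

Work:
Best responses:
  P1 vs X: payoffs [1, 4] → best response B (payoff 4)
  P1 vs Y: payoffs [2, 2] → best response A/B (payoff 2)
  P2 vs A: payoffs [0, 5] → best response Y (payoff 5)
  P2 vs B: payoffs [5, 4] → best response X (payoff 5)
Mutual best responses: (A,Y), (B,X) → Nash equilibria.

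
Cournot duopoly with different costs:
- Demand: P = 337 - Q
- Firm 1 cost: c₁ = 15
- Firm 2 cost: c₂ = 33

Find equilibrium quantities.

q₁* = 113.33, q₂* = 95.33

Work:
Reaction: q₁ = (337 - 15 - q₂)/2
Reaction: q₂ = (337 - 33 - q₁)/2
Solve simultaneously:
q₁* = (337 - 2×15 + 33)/3 = 113.33
q₂* = (337 - 2×33 + 15)/3 = 95.33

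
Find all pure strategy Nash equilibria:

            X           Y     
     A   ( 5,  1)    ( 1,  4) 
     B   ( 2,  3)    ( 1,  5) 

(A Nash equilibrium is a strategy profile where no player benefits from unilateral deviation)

Nash equilibrium: (A, Y), (B, Y)

Work:
Best responses:
  P1 vs X: payoffs [5, 2] → best response A (payoff 5)
  P1 vs Y: payoffs [1, 1] → best response A/B (payoff 1)
  P2 vs A: payoffs [1, 4] → best response Y (payoff 4)
  P2 vs B: payoffs [3, 5] → best response Y (payoff 5)
Mutual best responses: (A,Y), (B,Y) → Nash equilibria.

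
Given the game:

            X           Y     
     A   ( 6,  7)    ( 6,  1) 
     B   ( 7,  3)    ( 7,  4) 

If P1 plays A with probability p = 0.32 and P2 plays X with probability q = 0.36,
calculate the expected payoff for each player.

E[P1] = 6.68, E[P2] = 3.4864

Work:
E[P1] = p·q·π₁(A,X) + p·(1-q)·π₁(A,Y) + (1-p)·q·π₁(B,X) + (1-p)·(1-q)·π₁(B,Y)
= 0.32·0.36·6 + 0.32·0.64·6 + 0.68·0.36·7 + 0.68·0.64·7
= 6.68

E[P2] = 3.4864 (similar calculation)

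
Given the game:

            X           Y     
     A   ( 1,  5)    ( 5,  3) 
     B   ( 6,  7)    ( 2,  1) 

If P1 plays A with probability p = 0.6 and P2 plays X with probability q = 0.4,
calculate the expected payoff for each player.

E[P1] = 3.48, E[P2] = 3.64

Work:
E[P1] = p·q·π₁(A,X) + p·(1-q)·π₁(A,Y) + (1-p)·q·π₁(B,X) + (1-p)·(1-q)·π₁(B,Y)
= 0.6·0.4·1 + 0.6·0.6·5 + 0.4·0.4·6 + 0.4·0.6·2
= 3.48

E[P2] = 3.64 (similar calculation)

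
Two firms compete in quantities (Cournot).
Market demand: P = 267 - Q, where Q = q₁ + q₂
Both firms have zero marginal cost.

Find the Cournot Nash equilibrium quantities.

q₁* = q₂* = 89.0; P* = 89.0

Work:
Profit: π_i = P·q_i = (a - q_i - q_j)·q_i
FOC: ∂π_i/∂q_i = a - 2q_i - q_j = 0
Reaction function: q_i = (267 - q_j)/2
Symmetry: q* = 267/3 = 89.0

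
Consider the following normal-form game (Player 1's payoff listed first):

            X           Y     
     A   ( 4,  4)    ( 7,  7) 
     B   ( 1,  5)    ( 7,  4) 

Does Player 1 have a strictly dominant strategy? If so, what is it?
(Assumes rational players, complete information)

No strictly dominant strategy exists for Player 1

Work:
A strategy strictly dominates another if it gives a strictly higher payoff against every opponent action. Compare each pair of P1's strategies column-by-column:
  A vs B: [4 vs 1, 7 vs 7] → A does not strictly dominate B (column Y: 7 ≤ 7)
  B vs A: [1 vs 4, 7 vs 7] → B does not strictly dominate A (column X: 1 ≤ 4)
No single strategy strictly dominates all others → no strictly dominant strategy.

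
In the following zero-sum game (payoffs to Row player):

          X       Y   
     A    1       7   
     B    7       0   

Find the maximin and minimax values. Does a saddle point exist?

Maximin = 1, Minimax = 7, Saddle: False

Work:
Row minimums: [1, 0] → maximin = 1
Column maximums: [7, 7] → minimax = 7
No saddle point (maximin ≠ minimax). Mixed strategy needed.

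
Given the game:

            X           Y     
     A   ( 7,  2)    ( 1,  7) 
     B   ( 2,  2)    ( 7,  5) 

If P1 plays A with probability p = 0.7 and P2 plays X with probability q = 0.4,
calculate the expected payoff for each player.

E[P1] = 3.88, E[P2] = 4.64

Work:
E[P1] = p·q·π₁(A,X) + p·(1-q)·π₁(A,Y) + (1-p)·q·π₁(B,X) + (1-p)·(1-q)·π₁(B,Y)
= 0.7·0.4·7 + 0.7·0.6·1 + 0.3·0.4·2 + 0.3·0.6·7
= 3.88

E[P2] = 4.64 (similar calculation)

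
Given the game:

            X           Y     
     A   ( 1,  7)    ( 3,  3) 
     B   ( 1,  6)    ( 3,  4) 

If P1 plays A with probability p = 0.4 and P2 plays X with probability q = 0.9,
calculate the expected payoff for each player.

E[P1] = 1.2, E[P2] = 6.12

Work:
E[P1] = p·q·π₁(A,X) + p·(1-q)·π₁(A,Y) + (1-p)·q·π₁(B,X) + (1-p)·(1-q)·π₁(B,Y)
= 0.4·0.9·1 + 0.4·0.1·3 + 0.6·0.9·1 + 0.6·0.1·3
= 1.2

E[P2] = 6.12 (similar calculation)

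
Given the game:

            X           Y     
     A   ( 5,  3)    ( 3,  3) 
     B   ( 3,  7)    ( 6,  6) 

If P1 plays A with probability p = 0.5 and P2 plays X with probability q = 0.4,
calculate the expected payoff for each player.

E[P1] = 4.3, E[P2] = 4.7

Work:
E[P1] = p·q·π₁(A,X) + p·(1-q)·π₁(A,Y) + (1-p)·q·π₁(B,X) + (1-p)·(1-q)·π₁(B,Y)
= 0.5·0.4·5 + 0.5·0.6·3 + 0.5·0.4·3 + 0.5·0.6·6
= 4.3

E[P2] = 4.7 (similar calculation)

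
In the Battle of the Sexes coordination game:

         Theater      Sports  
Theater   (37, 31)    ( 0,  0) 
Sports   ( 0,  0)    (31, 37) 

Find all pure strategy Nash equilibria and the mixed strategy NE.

Pure NE: (Theater, Theater) and (Sports, Sports); Mixed NE: p = 0.5441, q = 0.4559

Work:
Check pure NE:
(Theater, Theater): (37, 31) - no unilateral deviation beneficial
(Sports, Sports): (31, 37) - no unilateral deviation beneficial
Mixed NE: P1 plays Theater with p = 0.5441, P2 plays Theater with q = 0.4559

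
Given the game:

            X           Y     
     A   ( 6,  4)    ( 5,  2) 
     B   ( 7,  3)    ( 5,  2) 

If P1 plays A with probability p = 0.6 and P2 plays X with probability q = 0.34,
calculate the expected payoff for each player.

E[P1] = 5.476, E[P2] = 2.544

Work:
E[P1] = p·q·π₁(A,X) + p·(1-q)·π₁(A,Y) + (1-p)·q·π₁(B,X) + (1-p)·(1-q)·π₁(B,Y)
= 0.6·0.34·6 + 0.6·0.66·5 + 0.4·0.34·7 + 0.4·0.66·5
= 5.476

E[P2] = 2.544 (similar calculation)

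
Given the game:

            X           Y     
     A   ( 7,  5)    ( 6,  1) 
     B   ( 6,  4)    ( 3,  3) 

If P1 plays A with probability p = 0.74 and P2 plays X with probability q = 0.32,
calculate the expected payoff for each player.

E[P1] = 5.7064, E[P2] = 2.5504

Work:
E[P1] = p·q·π₁(A,X) + p·(1-q)·π₁(A,Y) + (1-p)·q·π₁(B,X) + (1-p)·(1-q)·π₁(B,Y)
= 0.74·0.32·7 + 0.74·0.68·6 + 0.26·0.32·6 + 0.26·0.68·3
= 5.7064

E[P2] = 2.5504 (similar calculation)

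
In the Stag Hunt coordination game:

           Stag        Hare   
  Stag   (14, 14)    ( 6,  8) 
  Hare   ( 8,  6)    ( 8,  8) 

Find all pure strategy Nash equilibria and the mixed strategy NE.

Pure NE: (Stag, Stag) and (Hare, Hare); Mixed NE: p = 0.25, q = 0.25

Work:
Check pure NE:
(Stag, Stag): (14, 14) - no unilateral deviation beneficial
(Hare, Hare): (8, 8) - no unilateral deviation beneficial
Mixed NE: P1 plays Stag with p = 0.25, P2 plays Stag with q = 0.25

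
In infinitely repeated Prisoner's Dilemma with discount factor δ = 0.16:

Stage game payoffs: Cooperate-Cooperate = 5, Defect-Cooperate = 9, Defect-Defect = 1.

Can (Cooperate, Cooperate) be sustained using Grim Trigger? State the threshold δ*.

δ* = 0.5; since δ = 0.16 < 0.5, cooperation cannot be sustained

Work:
For Grim Trigger:
Cooperate forever: 5/(1-δ)
Defect then punished: 9 + 1·δ/(1-δ)
Need: 5/(1-δ) ≥ 9 + 1·δ/(1-δ)
Solving: δ ≥ (T-R)/(T-P) = (9-5)/(9-1) = 0.5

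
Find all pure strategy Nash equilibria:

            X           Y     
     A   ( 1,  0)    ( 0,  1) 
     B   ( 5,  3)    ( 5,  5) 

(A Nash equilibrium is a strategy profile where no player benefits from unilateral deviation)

Nash equilibrium: (B, Y)

Work:
Best responses:
  P1 vs X: payoffs [1, 5] → best response B (payoff 5)
  P1 vs Y: payoffs [0, 5] → best response B (payoff 5)
  P2 vs A: payoffs [0, 1] → best response Y (payoff 1)
  P2 vs B: payoffs [3, 5] → best response Y (payoff 5)
Mutual best responses: (B,Y) → Nash equilibria.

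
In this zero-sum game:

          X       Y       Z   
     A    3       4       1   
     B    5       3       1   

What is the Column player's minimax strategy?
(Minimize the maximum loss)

Column should play Z, value = 1

Work:
Column player minimizes Row's maximum payoff:
Column X: max payoff to Row = 5
Column Y: max payoff to Row = 4
Column Z: max payoff to Row = 1
Minimum is 1, achieved by column Z.
Minimax strategy: Z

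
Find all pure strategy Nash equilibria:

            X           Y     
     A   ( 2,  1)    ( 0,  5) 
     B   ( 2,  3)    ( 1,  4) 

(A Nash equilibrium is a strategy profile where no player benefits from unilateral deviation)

Nash equilibrium: (B, Y)

Work:
Best responses:
  P1 vs X: payoffs [2, 2] → best response A/B (payoff 2)
  P1 vs Y: payoffs [0, 1] → best response B (payoff 1)
  P2 vs A: payoffs [1, 5] → best response Y (payoff 5)
  P2 vs B: payoffs [3, 4] → best response Y (payoff 4)
Mutual best responses: (B,Y) → Nash equilibria.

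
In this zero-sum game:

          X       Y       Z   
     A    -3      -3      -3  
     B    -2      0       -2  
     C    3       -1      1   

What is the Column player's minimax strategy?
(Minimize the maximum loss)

Column should play Y, value = 0

Work:
Column player minimizes Row's maximum payoff:
Column X: max payoff to Row = 3
Column Y: max payoff to Row = 0
Column Z: max payoff to Row = 1
Minimum is 0, achieved by column Y.
Minimax strategy: Y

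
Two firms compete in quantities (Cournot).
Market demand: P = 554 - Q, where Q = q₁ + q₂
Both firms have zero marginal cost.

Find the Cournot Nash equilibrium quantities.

q₁* = q₂* = 184.67; P* = 184.67

Work:
Profit: π_i = P·q_i = (a - q_i - q_j)·q_i
FOC: ∂π_i/∂q_i = a - 2q_i - q_j = 0
Reaction function: q_i = (554 - q_j)/2
Symmetry: q* = 554/3 = 184.67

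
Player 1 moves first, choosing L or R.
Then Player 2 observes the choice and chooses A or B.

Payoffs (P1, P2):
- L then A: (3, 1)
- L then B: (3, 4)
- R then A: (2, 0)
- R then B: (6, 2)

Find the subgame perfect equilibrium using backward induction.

P1 plays R, P2 plays B after L and B after R; Payoff (6, 2)

Work:
Backward induction:
After L: P2 chooses B → P1 gets 3
After R: P2 chooses B → P1 gets 6
P1 chooses R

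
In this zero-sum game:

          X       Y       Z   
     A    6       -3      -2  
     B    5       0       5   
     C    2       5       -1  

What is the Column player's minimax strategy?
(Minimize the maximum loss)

Column should play Y or Z (all achieve the minimum), value = 5

Work:
Column player minimizes Row's maximum payoff:
Column X: max payoff to Row = 6
Column Y: max payoff to Row = 5
Column Z: max payoff to Row = 5
Minimum is 5, achieved by columns Y, Z (tied).
Each of Y or Z is a minimax strategy.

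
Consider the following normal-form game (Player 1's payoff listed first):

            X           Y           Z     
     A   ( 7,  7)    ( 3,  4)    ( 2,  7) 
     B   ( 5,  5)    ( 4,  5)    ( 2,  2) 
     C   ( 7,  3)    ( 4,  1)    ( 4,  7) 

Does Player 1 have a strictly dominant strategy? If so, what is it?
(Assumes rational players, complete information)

No strictly dominant strategy exists for Player 1

Work:
A strategy strictly dominates another if it gives a strictly higher payoff against every opponent action. Compare each pair of P1's strategies column-by-column:
  A vs B: [7 vs 5, 3 vs 4, 2 vs 2] → A does not strictly dominate B (column Y: 3 ≤ 4)
  A vs C: [7 vs 7, 3 vs 4, 2 vs 4] → A does not strictly dominate C (column X: 7 ≤ 7)
  B vs A: [5 vs 7, 4 vs 3, 2 vs 2] → B does not strictly dominate A (column X: 5 ≤ 7)
  B vs C: [5 vs 7, 4 vs 4, 2 vs 4] → B does not strictly dominate C (column X: 5 ≤ 7)
  C vs A: [7 vs 7, 4 vs 3, 4 vs 2] → C does not strictly dominate A (column X: 7 ≤ 7)
  C vs B: [7 vs 5, 4 vs 4, 4 vs 2] → C does not strictly dominate B (column Y: 4 ≤ 4)
No single strategy strictly dominates all others → no strictly dominant strategy.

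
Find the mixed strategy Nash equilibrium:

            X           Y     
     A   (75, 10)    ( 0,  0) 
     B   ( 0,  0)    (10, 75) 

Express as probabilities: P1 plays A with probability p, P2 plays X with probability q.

p = 0.8824, q = 0.1176

Work:
Find probabilities that make opponent indifferent:
P2 chooses q to make P1 indifferent between A and B
P1 chooses p to make P2 indifferent between X and Y
Mixed NE: P1 plays (A: 0.8824, B: 0.1176), P2 plays (X: 0.1176, Y: 0.8824)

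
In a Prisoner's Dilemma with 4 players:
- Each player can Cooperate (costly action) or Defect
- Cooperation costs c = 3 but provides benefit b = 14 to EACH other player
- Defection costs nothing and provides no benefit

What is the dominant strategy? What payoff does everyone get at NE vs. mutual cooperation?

Dominant: Defect; NE payoff = 0; Coop payoff = 39

Work:
Defect dominates (saves cost c = 3, benefit to others is external)
NE: All defect → everyone gets 0
If all cooperate: each receives (3)×14 - 3 = 39
Social dilemma: 39 > 0 but NE gives 0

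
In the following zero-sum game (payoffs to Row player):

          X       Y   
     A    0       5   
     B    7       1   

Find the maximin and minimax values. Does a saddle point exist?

Maximin = 1, Minimax = 5, Saddle: False

Work:
Row minimums: [0, 1] → maximin = 1
Column maximums: [7, 5] → minimax = 5
No saddle point (maximin ≠ minimax). Mixed strategy needed.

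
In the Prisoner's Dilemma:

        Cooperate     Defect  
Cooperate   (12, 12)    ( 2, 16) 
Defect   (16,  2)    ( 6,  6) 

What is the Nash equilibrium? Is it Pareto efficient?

(Defect, Defect) is NE; not Pareto efficient

Work:
Defect dominates Cooperate for both players:
If P2 cooperates: Defect (16) > Cooperate (12)
If P2 defects: Defect (6) > Cooperate (2)
NE: (Defect, Defect) with payoff (6, 6)
But (Cooperate, Cooperate) = (12, 12) Pareto dominates (6, 6)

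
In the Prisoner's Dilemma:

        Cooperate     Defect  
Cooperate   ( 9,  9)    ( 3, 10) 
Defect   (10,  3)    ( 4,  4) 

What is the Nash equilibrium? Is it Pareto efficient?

(Defect, Defect) is NE; not Pareto efficient

Work:
Defect dominates Cooperate for both players:
If P2 cooperates: Defect (10) > Cooperate (9)
If P2 defects: Defect (4) > Cooperate (3)
NE: (Defect, Defect) with payoff (4, 4)
But (Cooperate, Cooperate) = (9, 9) Pareto dominates (4, 4)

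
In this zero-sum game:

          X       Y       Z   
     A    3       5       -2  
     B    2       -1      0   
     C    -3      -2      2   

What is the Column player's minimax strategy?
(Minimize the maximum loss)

Column should play Z, value = 2

Work:
Column player minimizes Row's maximum payoff:
Column X: max payoff to Row = 3
Column Y: max payoff to Row = 5
Column Z: max payoff to Row = 2
Minimum is 2, achieved by column Z.
Minimax strategy: Z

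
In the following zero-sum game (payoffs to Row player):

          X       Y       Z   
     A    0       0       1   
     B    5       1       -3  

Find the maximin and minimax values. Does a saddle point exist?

Maximin = 0, Minimax = 1, Saddle: False

Work:
Row minimums: [0, -3] → maximin = 0
Column maximums: [5, 1, 1] → minimax = 1
No saddle point (maximin ≠ minimax). Mixed strategy needed.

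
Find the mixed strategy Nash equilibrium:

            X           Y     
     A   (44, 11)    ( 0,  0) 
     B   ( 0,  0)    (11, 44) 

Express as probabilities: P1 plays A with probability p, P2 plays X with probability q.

p = 0.8, q = 0.2

Work:
Find probabilities that make opponent indifferent:
P2 chooses q to make P1 indifferent between A and B
P1 chooses p to make P2 indifferent between X and Y
Mixed NE: P1 plays (A: 0.8, B: 0.2), P2 plays (X: 0.2, Y: 0.8)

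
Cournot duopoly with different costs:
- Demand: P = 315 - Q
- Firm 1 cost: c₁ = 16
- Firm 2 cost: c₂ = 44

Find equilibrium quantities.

q₁* = 109.0, q₂* = 81.0

Work:
Reaction: q₁ = (315 - 16 - q₂)/2
Reaction: q₂ = (315 - 44 - q₁)/2
Solve simultaneously:
q₁* = (315 - 2×16 + 44)/3 = 109.0
q₂* = (315 - 2×44 + 16)/3 = 81.0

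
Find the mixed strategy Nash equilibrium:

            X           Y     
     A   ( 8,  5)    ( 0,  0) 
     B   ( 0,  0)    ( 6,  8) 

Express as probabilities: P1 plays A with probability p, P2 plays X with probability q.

p = 0.6154, q = 0.4286

Work:
Find probabilities that make opponent indifferent:
P2 chooses q to make P1 indifferent between A and B
P1 chooses p to make P2 indifferent between X and Y
Mixed NE: P1 plays (A: 0.6154, B: 0.3846), P2 plays (X: 0.4286, Y: 0.5714)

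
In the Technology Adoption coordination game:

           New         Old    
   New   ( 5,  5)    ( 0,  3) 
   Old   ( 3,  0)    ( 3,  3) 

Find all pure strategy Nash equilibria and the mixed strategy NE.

Pure NE: (New, New) and (Old, Old); Mixed NE: p = 0.6, q = 0.6

Work:
Check pure NE:
(New, New): (5, 5) - no unilateral deviation beneficial
(Old, Old): (3, 3) - no unilateral deviation beneficial
Mixed NE: P1 plays New with p = 0.6, P2 plays New with q = 0.6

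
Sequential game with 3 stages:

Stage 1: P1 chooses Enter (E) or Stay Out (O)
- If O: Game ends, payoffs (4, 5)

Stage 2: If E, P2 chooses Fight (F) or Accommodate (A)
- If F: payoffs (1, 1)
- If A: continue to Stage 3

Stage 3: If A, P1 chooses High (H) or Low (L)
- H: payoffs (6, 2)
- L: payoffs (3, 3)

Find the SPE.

SPE: (E, A, H); Outcome (6, 2)

Work:
Stage 3: P1 chooses H (6 vs 3)
Stage 2: P2: F->1, A->2 (anticipating H). Choose A
Stage 1: P1: O->4, E->6 (anticipating A, H). Choose E
SPE path: E -> A -> H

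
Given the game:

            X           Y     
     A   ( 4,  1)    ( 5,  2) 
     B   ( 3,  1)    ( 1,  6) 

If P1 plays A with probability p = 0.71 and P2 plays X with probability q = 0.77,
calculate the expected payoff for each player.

E[P1] = 3.7399, E[P2] = 1.4968

Work:
E[P1] = p·q·π₁(A,X) + p·(1-q)·π₁(A,Y) + (1-p)·q·π₁(B,X) + (1-p)·(1-q)·π₁(B,Y)
= 0.71·0.77·4 + 0.71·0.23·5 + 0.29·0.77·3 + 0.29·0.23·1
= 3.7399

E[P2] = 1.4968 (similar calculation)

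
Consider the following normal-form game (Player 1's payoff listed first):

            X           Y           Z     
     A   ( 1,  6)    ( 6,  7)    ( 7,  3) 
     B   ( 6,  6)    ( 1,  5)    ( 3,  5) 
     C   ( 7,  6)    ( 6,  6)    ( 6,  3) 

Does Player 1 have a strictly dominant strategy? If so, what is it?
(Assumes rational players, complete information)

No strictly dominant strategy exists for Player 1

Work:
A strategy strictly dominates another if it gives a strictly higher payoff against every opponent action. Compare each pair of P1's strategies column-by-column:
  A vs B: [1 vs 6, 6 vs 1, 7 vs 3] → A does not strictly dominate B (column X: 1 ≤ 6)
  A vs C: [1 vs 7, 6 vs 6, 7 vs 6] → A does not strictly dominate C (column X: 1 ≤ 7)
  B vs A: [6 vs 1, 1 vs 6, 3 vs 7] → B does not strictly dominate A (column Y: 1 ≤ 6)
  B vs C: [6 vs 7, 1 vs 6, 3 vs 6] → B does not strictly dominate C (column X: 6 ≤ 7)
  C vs A: [7 vs 1, 6 vs 6, 6 vs 7] → C does not strictly dominate A (column Y: 6 ≤ 6)
  C vs B: [7 vs 6, 6 vs 1, 6 vs 3] → C strictly dominates B
No single strategy strictly dominates all others → no strictly dominant strategy.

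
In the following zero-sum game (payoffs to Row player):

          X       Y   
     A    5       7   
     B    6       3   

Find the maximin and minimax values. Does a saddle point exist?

Maximin = 5, Minimax = 6, Saddle: False

Work:
Row minimums: [5, 3] → maximin = 5
Column maximums: [6, 7] → minimax = 6
No saddle point (maximin ≠ minimax). Mixed strategy needed.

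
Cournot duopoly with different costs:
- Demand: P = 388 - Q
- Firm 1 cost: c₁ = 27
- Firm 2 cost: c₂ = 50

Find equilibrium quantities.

q₁* = 128.0, q₂* = 105.0

Work:
Reaction: q₁ = (388 - 27 - q₂)/2
Reaction: q₂ = (388 - 50 - q₁)/2
Solve simultaneously:
q₁* = (388 - 2×27 + 50)/3 = 128.0
q₂* = (388 - 2×50 + 27)/3 = 105.0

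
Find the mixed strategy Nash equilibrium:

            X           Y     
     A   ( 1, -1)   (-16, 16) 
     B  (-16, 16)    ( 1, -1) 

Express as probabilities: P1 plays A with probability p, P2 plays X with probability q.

p = 0.5, q = 0.5

Work:
Find probabilities that make opponent indifferent:
P2 chooses q to make P1 indifferent between A and B
P1 chooses p to make P2 indifferent between X and Y
Mixed NE: P1 plays (A: 0.5, B: 0.5), P2 plays (X: 0.5, Y: 0.5)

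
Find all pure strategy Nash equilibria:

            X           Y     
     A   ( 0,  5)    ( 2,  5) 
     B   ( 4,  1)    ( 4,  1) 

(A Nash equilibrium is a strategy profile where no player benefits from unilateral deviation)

Nash equilibrium: (B, X), (B, Y)

Work:
Best responses:
  P1 vs X: payoffs [0, 4] → best response B (payoff 4)
  P1 vs Y: payoffs [2, 4] → best response B (payoff 4)
  P2 vs A: payoffs [5, 5] → best response X/Y (payoff 5)
  P2 vs B: payoffs [1, 1] → best response X/Y (payoff 1)
Mutual best responses: (B,X), (B,Y) → Nash equilibria.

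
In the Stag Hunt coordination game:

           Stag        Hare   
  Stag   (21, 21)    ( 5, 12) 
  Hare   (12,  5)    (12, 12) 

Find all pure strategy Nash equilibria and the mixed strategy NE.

Pure NE: (Stag, Stag) and (Hare, Hare); Mixed NE: p = 0.4375, q = 0.4375

Work:
Check pure NE:
(Stag, Stag): (21, 21) - no unilateral deviation beneficial
(Hare, Hare): (12, 12) - no unilateral deviation beneficial
Mixed NE: P1 plays Stag with p = 0.4375, P2 plays Stag with q = 0.4375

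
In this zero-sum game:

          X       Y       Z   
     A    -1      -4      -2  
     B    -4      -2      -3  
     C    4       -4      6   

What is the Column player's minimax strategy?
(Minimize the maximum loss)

Column should play Y, value = -2

Work:
Column player minimizes Row's maximum payoff:
Column X: max payoff to Row = 4
Column Y: max payoff to Row = -2
Column Z: max payoff to Row = 6
Minimum is -2, achieved by column Y.
Minimax strategy: Y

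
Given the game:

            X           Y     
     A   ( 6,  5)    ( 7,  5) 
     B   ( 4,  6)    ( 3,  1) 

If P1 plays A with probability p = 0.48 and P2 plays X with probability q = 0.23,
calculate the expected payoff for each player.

E[P1] = 4.9292, E[P2] = 3.518

Work:
E[P1] = p·q·π₁(A,X) + p·(1-q)·π₁(A,Y) + (1-p)·q·π₁(B,X) + (1-p)·(1-q)·π₁(B,Y)
= 0.48·0.23·6 + 0.48·0.77·7 + 0.52·0.23·4 + 0.52·0.77·3
= 4.9292

E[P2] = 3.518 (similar calculation)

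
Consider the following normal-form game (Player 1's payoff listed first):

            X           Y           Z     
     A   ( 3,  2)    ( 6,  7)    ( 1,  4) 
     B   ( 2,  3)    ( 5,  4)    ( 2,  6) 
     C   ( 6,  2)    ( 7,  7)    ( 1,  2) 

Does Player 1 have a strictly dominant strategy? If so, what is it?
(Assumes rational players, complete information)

No strictly dominant strategy exists for Player 1

Work:
A strategy strictly dominates another if it gives a strictly higher payoff against every opponent action. Compare each pair of P1's strategies column-by-column:
  A vs B: [3 vs 2, 6 vs 5, 1 vs 2] → A does not strictly dominate B (column Z: 1 ≤ 2)
  A vs C: [3 vs 6, 6 vs 7, 1 vs 1] → A does not strictly dominate C (column X: 3 ≤ 6)
  B vs A: [2 vs 3, 5 vs 6, 2 vs 1] → B does not strictly dominate A (column X: 2 ≤ 3)
  B vs C: [2 vs 6, 5 vs 7, 2 vs 1] → B does not strictly dominate C (column X: 2 ≤ 6)
  C vs A: [6 vs 3, 7 vs 6, 1 vs 1] → C does not strictly dominate A (column Z: 1 ≤ 1)
  C vs B: [6 vs 2, 7 vs 5, 1 vs 2] → C does not strictly dominate B (column Z: 1 ≤ 2)
No single strategy strictly dominates all others → no strictly dominant strategy.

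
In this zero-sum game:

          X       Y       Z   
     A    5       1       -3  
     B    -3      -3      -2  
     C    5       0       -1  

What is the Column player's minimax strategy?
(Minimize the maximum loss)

Column should play Z, value = -1

Work:
Column player minimizes Row's maximum payoff:
Column X: max payoff to Row = 5
Column Y: max payoff to Row = 1
Column Z: max payoff to Row = -1
Minimum is -1, achieved by column Z.
Minimax strategy: Z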